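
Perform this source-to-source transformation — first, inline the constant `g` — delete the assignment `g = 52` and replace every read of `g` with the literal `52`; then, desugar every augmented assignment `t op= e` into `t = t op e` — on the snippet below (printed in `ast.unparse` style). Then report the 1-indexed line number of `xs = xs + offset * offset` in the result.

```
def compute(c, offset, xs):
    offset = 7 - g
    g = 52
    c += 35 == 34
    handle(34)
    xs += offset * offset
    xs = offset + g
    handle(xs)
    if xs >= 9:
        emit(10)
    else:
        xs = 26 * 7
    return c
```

Transformed code:
def compute(c, offset, xs):
    offset = 7 - 52
    c = c + (35 == 34)
    handle(34)
    xs = xs + offset * offset
    xs = offset + 52
    handle(xs)
    if xs >= 9:
        emit(10)
    else:
        xs = 26 * 7
    return c

5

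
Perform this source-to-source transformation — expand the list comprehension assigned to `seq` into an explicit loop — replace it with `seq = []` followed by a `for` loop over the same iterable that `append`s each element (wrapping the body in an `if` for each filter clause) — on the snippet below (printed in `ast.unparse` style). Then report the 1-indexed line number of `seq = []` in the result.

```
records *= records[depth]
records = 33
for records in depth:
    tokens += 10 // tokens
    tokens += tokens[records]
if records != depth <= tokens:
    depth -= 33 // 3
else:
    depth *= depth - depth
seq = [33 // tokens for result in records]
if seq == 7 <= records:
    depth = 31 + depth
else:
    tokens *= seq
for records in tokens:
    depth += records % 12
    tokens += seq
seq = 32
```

10

Transformed code:
records *= records[depth]
records = 33
for records in depth:
    tokens += 10 // tokens
    tokens += tokens[records]
if records != depth <= tokens:
    depth -= 33 // 3
else:
    depth *= depth - depth
seq = []
for result in records:
    seq.append(33 // tokens)
if seq == 7 <= records:
    depth = 31 + depth
else:
    tokens *= seq
for records in tokens:
    depth += records % 12
    tokens += seq
seq = 32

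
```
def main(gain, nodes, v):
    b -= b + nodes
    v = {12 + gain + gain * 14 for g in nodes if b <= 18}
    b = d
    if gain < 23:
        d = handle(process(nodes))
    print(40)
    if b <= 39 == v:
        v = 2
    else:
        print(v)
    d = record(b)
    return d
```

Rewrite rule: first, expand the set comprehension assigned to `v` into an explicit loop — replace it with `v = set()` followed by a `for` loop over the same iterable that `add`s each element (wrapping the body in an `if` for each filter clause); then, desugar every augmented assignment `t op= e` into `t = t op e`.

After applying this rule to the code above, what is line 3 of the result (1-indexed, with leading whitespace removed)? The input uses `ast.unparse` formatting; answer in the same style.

Transformed code:
def main(gain, nodes, v):
    b = b - (b + nodes)
    v = set()
    for g in nodes:
        if b <= 18:
            v.add(12 + gain + gain * 14)
    b = d
    if gain < 23:
        d = handle(process(nodes))
    print(40)
    if b <= 39 == v:
        v = 2
    else:
        print(v)
    d = record(b)
    return d

v = set()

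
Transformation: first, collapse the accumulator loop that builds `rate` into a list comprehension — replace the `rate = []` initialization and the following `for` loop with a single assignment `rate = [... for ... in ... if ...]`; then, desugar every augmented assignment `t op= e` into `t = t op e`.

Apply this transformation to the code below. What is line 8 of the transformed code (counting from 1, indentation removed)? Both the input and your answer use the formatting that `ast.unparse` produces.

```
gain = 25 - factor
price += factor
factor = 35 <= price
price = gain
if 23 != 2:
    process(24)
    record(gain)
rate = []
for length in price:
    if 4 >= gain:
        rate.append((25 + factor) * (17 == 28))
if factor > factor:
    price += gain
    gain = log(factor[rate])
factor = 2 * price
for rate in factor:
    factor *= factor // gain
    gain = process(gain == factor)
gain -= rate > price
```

Transformed code:
gain = 25 - factor
price = price + factor
factor = 35 <= price
price = gain
if 23 != 2:
    process(24)
    record(gain)
rate = [(25 + factor) * (17 == 28) for length in price if 4 >= gain]
if factor > factor:
    price = price + gain
    gain = log(factor[rate])
factor = 2 * price
for rate in factor:
    factor = factor * (factor // gain)
    gain = process(gain == factor)
gain = gain - (rate > price)

rate = [(25 + factor) * (17 == 28) for length in price if 4 >= gain]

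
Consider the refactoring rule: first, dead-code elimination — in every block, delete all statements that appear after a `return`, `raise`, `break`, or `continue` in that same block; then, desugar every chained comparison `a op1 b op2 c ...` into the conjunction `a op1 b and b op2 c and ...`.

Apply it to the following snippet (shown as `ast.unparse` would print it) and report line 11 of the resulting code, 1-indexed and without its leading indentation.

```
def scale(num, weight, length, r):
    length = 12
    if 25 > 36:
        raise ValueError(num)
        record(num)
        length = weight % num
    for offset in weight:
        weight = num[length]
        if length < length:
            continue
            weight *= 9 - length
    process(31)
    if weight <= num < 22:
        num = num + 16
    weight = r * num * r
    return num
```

num = num + 16

Transformed code:
def scale(num, weight, length, r):
    length = 12
    if 25 > 36:
        raise ValueError(num)
    for offset in weight:
        weight = num[length]
        if length < length:
            continue
    process(31)
    if weight <= num and num < 22:
        num = num + 16
    weight = r * num * r
    return num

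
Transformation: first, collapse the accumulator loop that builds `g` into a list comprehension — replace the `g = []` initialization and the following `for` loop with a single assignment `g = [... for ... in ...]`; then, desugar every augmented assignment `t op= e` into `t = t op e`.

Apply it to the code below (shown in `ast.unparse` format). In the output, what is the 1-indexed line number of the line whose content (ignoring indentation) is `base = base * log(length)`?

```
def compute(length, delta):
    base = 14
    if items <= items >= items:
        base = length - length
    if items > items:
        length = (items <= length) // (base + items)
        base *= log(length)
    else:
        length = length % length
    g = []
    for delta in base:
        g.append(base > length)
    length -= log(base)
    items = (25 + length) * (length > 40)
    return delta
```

Transformed code:
def compute(length, delta):
    base = 14
    if items <= items >= items:
        base = length - length
    if items > items:
        length = (items <= length) // (base + items)
        base = base * log(length)
    else:
        length = length % length
    g = [base > length for delta in base]
    length = length - log(base)
    items = (25 + length) * (length > 40)
    return delta

7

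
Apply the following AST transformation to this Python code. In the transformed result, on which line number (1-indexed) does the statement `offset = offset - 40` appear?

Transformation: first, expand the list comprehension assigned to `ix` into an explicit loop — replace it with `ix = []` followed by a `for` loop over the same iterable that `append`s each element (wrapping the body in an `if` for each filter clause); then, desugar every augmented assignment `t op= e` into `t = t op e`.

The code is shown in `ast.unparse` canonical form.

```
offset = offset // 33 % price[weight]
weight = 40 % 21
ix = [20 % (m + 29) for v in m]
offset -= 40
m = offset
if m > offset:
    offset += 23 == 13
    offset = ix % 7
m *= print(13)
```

6

Transformed code:
offset = offset // 33 % price[weight]
weight = 40 % 21
ix = []
for v in m:
    ix.append(20 % (m + 29))
offset = offset - 40
m = offset
if m > offset:
    offset = offset + (23 == 13)
    offset = ix % 7
m = m * print(13)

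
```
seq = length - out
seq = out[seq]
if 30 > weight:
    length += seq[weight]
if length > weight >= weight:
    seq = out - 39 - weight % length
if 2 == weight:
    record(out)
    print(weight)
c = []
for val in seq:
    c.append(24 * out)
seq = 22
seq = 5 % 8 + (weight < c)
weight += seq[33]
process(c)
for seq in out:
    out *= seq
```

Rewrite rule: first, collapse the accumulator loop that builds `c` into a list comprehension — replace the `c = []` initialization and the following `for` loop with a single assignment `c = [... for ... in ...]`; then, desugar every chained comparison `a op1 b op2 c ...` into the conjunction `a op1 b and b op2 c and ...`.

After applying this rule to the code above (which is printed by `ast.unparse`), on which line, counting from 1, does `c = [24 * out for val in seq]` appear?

Transformed code:
seq = length - out
seq = out[seq]
if 30 > weight:
    length += seq[weight]
if length > weight and weight >= weight:
    seq = out - 39 - weight % length
if 2 == weight:
    record(out)
    print(weight)
c = [24 * out for val in seq]
seq = 22
seq = 5 % 8 + (weight < c)
weight += seq[33]
process(c)
for seq in out:
    out *= seq

10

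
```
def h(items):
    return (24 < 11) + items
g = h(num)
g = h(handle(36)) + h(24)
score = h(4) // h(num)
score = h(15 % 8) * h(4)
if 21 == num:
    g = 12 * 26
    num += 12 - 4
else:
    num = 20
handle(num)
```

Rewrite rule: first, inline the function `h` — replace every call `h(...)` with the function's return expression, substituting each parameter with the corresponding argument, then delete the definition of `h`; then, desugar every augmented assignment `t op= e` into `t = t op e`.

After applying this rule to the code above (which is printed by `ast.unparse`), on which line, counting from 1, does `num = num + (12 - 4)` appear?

Transformed code:
g = (24 < 11) + num
g = (24 < 11) + handle(36) + ((24 < 11) + 24)
score = ((24 < 11) + 4) // ((24 < 11) + num)
score = ((24 < 11) + 15 % 8) * ((24 < 11) + 4)
if 21 == num:
    g = 12 * 26
    num = num + (12 - 4)
else:
    num = 20
handle(num)

7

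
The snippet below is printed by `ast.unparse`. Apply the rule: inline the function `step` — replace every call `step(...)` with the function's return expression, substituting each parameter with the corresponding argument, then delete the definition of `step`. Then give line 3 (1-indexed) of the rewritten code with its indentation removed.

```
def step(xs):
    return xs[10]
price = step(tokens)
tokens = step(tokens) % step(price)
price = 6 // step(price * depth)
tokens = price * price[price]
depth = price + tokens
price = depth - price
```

Transformed code:
price = tokens[10]
tokens = tokens[10] % price[10]
price = 6 // (price * depth)[10]
tokens = price * price[price]
depth = price + tokens
price = depth - price

price = 6 // (price * depth)[10]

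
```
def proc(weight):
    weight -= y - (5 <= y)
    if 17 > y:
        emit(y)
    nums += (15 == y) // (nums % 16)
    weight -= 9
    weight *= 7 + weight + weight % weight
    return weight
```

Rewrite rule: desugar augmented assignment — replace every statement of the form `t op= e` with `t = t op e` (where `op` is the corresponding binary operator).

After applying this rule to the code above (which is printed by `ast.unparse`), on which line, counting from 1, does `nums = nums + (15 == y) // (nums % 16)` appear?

Transformed code:
def proc(weight):
    weight = weight - (y - (5 <= y))
    if 17 > y:
        emit(y)
    nums = nums + (15 == y) // (nums % 16)
    weight = weight - 9
    weight = weight * (7 + weight + weight % weight)
    return weight

5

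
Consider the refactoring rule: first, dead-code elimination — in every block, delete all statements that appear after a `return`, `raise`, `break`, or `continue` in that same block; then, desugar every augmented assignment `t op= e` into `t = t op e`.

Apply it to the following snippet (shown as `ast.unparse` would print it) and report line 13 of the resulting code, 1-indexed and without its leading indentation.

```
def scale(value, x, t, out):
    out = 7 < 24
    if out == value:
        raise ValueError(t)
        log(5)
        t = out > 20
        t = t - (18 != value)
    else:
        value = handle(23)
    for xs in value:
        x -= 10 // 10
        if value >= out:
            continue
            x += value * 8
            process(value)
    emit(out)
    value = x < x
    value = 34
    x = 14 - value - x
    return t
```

value = 34

Transformed code:
def scale(value, x, t, out):
    out = 7 < 24
    if out == value:
        raise ValueError(t)
    else:
        value = handle(23)
    for xs in value:
        x = x - 10 // 10
        if value >= out:
            continue
    emit(out)
    value = x < x
    value = 34
    x = 14 - value - x
    return t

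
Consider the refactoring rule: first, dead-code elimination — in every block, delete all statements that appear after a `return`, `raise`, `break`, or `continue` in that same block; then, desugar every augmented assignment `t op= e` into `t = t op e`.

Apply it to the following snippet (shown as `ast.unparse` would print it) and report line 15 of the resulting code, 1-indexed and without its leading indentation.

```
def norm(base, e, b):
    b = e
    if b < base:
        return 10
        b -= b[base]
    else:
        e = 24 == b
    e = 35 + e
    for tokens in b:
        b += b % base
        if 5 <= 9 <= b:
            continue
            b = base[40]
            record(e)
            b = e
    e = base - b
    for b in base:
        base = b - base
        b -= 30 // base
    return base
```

Transformed code:
def norm(base, e, b):
    b = e
    if b < base:
        return 10
    else:
        e = 24 == b
    e = 35 + e
    for tokens in b:
        b = b + b % base
        if 5 <= 9 <= b:
            continue
    e = base - b
    for b in base:
        base = b - base
        b = b - 30 // base
    return base

b = b - 30 // base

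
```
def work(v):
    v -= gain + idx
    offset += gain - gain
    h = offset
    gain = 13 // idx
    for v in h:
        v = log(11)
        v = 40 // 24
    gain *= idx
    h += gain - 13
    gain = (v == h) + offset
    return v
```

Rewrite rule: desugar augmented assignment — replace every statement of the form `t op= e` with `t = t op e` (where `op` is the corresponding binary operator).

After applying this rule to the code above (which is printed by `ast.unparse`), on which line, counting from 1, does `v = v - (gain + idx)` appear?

Transformed code:
def work(v):
    v = v - (gain + idx)
    offset = offset + (gain - gain)
    h = offset
    gain = 13 // idx
    for v in h:
        v = log(11)
        v = 40 // 24
    gain = gain * idx
    h = h + (gain - 13)
    gain = (v == h) + offset
    return v

2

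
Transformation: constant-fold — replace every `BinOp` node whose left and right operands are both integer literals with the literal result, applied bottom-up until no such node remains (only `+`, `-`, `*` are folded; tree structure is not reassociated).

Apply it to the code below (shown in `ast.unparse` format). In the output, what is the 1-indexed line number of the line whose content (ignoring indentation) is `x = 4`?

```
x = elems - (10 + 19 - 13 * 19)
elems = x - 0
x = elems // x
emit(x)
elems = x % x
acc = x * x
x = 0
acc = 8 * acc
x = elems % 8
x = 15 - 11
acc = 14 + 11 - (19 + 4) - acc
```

10

Transformed code:
x = elems - -218
elems = x - 0
x = elems // x
emit(x)
elems = x % x
acc = x * x
x = 0
acc = 8 * acc
x = elems % 8
x = 4
acc = 2 - acc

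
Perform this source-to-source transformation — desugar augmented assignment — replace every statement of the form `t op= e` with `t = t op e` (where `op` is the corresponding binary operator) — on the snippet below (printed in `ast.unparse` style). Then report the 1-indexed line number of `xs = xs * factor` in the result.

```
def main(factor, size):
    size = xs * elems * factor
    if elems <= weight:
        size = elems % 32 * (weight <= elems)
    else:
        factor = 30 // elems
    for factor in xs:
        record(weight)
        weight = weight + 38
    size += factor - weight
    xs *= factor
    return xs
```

11

Transformed code:
def main(factor, size):
    size = xs * elems * factor
    if elems <= weight:
        size = elems % 32 * (weight <= elems)
    else:
        factor = 30 // elems
    for factor in xs:
        record(weight)
        weight = weight + 38
    size = size + (factor - weight)
    xs = xs * factor
    return xs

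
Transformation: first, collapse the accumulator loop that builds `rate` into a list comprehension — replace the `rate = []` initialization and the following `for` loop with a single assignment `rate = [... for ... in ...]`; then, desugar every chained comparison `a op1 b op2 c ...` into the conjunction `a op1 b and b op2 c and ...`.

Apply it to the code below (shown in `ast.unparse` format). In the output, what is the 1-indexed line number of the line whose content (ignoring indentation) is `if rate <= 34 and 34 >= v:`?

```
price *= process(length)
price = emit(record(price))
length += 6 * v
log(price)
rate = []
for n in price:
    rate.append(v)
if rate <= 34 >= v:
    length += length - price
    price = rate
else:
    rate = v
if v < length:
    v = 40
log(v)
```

6

Transformed code:
price *= process(length)
price = emit(record(price))
length += 6 * v
log(price)
rate = [v for n in price]
if rate <= 34 and 34 >= v:
    length += length - price
    price = rate
else:
    rate = v
if v < length:
    v = 40
log(v)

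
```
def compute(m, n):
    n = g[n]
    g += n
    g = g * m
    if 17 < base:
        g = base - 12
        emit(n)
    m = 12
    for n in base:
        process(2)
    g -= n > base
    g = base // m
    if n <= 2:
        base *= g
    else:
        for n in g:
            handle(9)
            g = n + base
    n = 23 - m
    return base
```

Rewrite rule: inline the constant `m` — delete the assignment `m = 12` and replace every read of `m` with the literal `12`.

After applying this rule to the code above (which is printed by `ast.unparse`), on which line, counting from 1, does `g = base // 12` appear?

11

Transformed code:
def compute(m, n):
    n = g[n]
    g += n
    g = g * 12
    if 17 < base:
        g = base - 12
        emit(n)
    for n in base:
        process(2)
    g -= n > base
    g = base // 12
    if n <= 2:
        base *= g
    else:
        for n in g:
            handle(9)
            g = n + base
    n = 23 - 12
    return base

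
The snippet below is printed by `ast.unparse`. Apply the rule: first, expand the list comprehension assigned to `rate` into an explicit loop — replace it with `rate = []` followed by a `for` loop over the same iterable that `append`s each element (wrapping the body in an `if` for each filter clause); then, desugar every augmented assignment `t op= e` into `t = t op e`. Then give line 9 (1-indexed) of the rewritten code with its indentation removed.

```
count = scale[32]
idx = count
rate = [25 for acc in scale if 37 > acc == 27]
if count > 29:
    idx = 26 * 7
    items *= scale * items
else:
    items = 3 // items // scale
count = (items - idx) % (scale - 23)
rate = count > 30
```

items = items * (scale * items)

Transformed code:
count = scale[32]
idx = count
rate = []
for acc in scale:
    if 37 > acc == 27:
        rate.append(25)
if count > 29:
    idx = 26 * 7
    items = items * (scale * items)
else:
    items = 3 // items // scale
count = (items - idx) % (scale - 23)
rate = count > 30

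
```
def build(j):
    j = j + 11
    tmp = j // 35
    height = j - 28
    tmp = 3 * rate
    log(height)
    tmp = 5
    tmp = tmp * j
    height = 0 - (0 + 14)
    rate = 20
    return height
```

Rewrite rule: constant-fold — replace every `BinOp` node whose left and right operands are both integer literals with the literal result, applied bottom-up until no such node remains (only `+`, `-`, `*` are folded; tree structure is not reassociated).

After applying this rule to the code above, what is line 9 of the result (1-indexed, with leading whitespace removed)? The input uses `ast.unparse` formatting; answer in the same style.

Transformed code:
def build(j):
    j = j + 11
    tmp = j // 35
    height = j - 28
    tmp = 3 * rate
    log(height)
    tmp = 5
    tmp = tmp * j
    height = -14
    rate = 20
    return height

height = -14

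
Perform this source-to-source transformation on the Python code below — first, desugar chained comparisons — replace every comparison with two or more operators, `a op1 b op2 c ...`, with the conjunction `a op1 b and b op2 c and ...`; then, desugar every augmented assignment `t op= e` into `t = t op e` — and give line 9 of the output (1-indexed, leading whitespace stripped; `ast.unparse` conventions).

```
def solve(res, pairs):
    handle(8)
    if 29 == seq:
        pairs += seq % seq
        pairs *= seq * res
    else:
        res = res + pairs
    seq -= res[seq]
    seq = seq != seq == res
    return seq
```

Transformed code:
def solve(res, pairs):
    handle(8)
    if 29 == seq:
        pairs = pairs + seq % seq
        pairs = pairs * (seq * res)
    else:
        res = res + pairs
    seq = seq - res[seq]
    seq = seq != seq and seq == res
    return seq

seq = seq != seq and seq == res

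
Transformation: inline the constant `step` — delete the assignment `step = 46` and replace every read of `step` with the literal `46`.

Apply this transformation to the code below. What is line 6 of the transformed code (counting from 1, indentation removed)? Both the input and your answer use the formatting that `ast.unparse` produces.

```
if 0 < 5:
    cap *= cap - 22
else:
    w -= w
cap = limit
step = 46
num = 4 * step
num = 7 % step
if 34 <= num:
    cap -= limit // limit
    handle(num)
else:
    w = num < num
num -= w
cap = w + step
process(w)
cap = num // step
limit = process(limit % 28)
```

Transformed code:
if 0 < 5:
    cap *= cap - 22
else:
    w -= w
cap = limit
num = 4 * 46
num = 7 % 46
if 34 <= num:
    cap -= limit // limit
    handle(num)
else:
    w = num < num
num -= w
cap = w + 46
process(w)
cap = num // 46
limit = process(limit % 28)

num = 4 * 46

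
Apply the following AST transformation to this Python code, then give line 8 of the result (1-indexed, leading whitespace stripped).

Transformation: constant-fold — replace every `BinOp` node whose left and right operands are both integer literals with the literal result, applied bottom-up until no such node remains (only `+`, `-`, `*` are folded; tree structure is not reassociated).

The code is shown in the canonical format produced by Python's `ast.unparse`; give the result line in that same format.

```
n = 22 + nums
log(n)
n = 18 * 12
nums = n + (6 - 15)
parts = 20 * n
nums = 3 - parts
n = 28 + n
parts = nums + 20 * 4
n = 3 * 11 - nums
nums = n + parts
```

Transformed code:
n = 22 + nums
log(n)
n = 216
nums = n + -9
parts = 20 * n
nums = 3 - parts
n = 28 + n
parts = nums + 80
n = 33 - nums
nums = n + parts

parts = nums + 80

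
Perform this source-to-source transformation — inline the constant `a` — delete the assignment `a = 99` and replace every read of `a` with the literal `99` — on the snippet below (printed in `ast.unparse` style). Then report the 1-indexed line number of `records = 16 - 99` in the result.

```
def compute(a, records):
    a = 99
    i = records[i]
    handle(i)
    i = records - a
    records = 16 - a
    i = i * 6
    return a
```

5

Transformed code:
def compute(a, records):
    i = records[i]
    handle(i)
    i = records - 99
    records = 16 - 99
    i = i * 6
    return 99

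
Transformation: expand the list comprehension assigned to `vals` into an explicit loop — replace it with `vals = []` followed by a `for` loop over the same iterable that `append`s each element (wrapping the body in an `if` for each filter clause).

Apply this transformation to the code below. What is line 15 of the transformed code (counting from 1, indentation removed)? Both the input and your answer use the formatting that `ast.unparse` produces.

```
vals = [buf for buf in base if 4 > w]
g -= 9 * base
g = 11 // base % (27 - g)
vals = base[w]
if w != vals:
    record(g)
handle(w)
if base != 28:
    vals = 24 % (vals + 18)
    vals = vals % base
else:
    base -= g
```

Transformed code:
vals = []
for buf in base:
    if 4 > w:
        vals.append(buf)
g -= 9 * base
g = 11 // base % (27 - g)
vals = base[w]
if w != vals:
    record(g)
handle(w)
if base != 28:
    vals = 24 % (vals + 18)
    vals = vals % base
else:
    base -= g

base -= g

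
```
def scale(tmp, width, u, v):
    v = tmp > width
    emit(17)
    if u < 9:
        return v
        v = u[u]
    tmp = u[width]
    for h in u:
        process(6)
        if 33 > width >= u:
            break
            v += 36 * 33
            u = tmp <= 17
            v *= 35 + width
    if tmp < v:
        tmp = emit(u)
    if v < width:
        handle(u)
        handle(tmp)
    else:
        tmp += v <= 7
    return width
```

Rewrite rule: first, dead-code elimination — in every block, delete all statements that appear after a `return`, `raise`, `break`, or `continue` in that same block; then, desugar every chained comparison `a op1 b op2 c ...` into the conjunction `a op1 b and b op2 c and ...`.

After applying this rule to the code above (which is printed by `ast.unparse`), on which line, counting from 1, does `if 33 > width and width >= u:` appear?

Transformed code:
def scale(tmp, width, u, v):
    v = tmp > width
    emit(17)
    if u < 9:
        return v
    tmp = u[width]
    for h in u:
        process(6)
        if 33 > width and width >= u:
            break
    if tmp < v:
        tmp = emit(u)
    if v < width:
        handle(u)
        handle(tmp)
    else:
        tmp += v <= 7
    return width

9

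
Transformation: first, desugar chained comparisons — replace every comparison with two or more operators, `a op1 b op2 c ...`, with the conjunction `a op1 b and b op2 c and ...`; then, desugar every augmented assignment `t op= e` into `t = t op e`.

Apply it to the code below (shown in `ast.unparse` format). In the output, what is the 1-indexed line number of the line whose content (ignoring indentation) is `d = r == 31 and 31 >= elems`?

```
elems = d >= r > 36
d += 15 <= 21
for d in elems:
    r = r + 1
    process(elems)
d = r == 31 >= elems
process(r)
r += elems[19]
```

Transformed code:
elems = d >= r and r > 36
d = d + (15 <= 21)
for d in elems:
    r = r + 1
    process(elems)
d = r == 31 and 31 >= elems
process(r)
r = r + elems[19]

6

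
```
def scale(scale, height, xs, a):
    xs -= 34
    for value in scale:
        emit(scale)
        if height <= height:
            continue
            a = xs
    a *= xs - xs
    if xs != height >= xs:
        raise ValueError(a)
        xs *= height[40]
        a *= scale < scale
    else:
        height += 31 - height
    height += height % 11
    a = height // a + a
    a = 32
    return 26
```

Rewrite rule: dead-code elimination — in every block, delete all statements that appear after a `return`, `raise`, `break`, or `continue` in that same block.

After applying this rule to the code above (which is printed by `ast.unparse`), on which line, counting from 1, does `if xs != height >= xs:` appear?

8

Transformed code:
def scale(scale, height, xs, a):
    xs -= 34
    for value in scale:
        emit(scale)
        if height <= height:
            continue
    a *= xs - xs
    if xs != height >= xs:
        raise ValueError(a)
    else:
        height += 31 - height
    height += height % 11
    a = height // a + a
    a = 32
    return 26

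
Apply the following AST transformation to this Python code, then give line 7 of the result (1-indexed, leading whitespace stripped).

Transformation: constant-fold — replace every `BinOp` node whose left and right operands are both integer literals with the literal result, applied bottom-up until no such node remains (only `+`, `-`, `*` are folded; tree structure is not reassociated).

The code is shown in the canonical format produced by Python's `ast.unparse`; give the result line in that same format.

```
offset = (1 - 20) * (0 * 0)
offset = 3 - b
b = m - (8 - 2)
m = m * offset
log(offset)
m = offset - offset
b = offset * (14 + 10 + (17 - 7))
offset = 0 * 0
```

Transformed code:
offset = 0
offset = 3 - b
b = m - 6
m = m * offset
log(offset)
m = offset - offset
b = offset * 34
offset = 0

b = offset * 34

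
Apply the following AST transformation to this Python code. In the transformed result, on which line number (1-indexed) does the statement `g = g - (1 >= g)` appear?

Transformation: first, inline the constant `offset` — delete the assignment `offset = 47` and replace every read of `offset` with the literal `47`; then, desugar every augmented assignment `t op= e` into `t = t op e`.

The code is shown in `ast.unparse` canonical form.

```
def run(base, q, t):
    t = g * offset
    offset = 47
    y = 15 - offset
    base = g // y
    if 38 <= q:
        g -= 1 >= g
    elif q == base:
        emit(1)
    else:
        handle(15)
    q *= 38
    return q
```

Transformed code:
def run(base, q, t):
    t = g * 47
    y = 15 - 47
    base = g // y
    if 38 <= q:
        g = g - (1 >= g)
    elif q == base:
        emit(1)
    else:
        handle(15)
    q = q * 38
    return q

6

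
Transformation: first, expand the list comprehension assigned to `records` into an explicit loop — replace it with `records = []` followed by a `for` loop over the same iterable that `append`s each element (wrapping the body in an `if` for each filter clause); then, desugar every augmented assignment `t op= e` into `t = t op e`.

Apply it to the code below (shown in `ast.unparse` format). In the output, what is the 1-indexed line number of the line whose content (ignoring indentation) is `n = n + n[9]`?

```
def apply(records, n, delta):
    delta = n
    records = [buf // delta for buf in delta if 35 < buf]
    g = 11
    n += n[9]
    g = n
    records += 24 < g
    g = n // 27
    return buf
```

8

Transformed code:
def apply(records, n, delta):
    delta = n
    records = []
    for buf in delta:
        if 35 < buf:
            records.append(buf // delta)
    g = 11
    n = n + n[9]
    g = n
    records = records + (24 < g)
    g = n // 27
    return buf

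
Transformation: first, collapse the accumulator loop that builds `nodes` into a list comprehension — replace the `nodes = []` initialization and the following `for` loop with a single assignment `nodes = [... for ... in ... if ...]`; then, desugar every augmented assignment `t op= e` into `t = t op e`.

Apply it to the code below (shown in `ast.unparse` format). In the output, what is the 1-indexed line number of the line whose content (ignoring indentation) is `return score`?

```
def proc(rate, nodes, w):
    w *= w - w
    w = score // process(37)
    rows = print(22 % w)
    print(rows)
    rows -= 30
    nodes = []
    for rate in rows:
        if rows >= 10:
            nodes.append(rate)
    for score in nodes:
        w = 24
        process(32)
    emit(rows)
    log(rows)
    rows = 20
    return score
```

14

Transformed code:
def proc(rate, nodes, w):
    w = w * (w - w)
    w = score // process(37)
    rows = print(22 % w)
    print(rows)
    rows = rows - 30
    nodes = [rate for rate in rows if rows >= 10]
    for score in nodes:
        w = 24
        process(32)
    emit(rows)
    log(rows)
    rows = 20
    return score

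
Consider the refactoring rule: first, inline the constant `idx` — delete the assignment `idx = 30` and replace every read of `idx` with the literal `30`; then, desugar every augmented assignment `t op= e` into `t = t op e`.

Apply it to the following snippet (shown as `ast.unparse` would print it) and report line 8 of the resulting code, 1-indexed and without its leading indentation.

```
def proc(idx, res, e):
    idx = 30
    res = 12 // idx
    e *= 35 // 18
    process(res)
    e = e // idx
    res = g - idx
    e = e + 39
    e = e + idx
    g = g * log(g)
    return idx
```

e = e + 30

Transformed code:
def proc(idx, res, e):
    res = 12 // 30
    e = e * (35 // 18)
    process(res)
    e = e // 30
    res = g - 30
    e = e + 39
    e = e + 30
    g = g * log(g)
    return 30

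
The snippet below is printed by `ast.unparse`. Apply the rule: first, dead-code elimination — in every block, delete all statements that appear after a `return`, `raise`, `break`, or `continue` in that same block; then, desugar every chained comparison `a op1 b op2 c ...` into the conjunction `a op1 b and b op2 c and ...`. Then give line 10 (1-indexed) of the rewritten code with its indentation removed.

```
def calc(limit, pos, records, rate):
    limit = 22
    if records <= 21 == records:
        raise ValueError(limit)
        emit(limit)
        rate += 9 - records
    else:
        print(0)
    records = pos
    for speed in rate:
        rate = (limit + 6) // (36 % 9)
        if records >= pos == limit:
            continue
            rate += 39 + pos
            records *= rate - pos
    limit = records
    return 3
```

if records >= pos and pos == limit:

Transformed code:
def calc(limit, pos, records, rate):
    limit = 22
    if records <= 21 and 21 == records:
        raise ValueError(limit)
    else:
        print(0)
    records = pos
    for speed in rate:
        rate = (limit + 6) // (36 % 9)
        if records >= pos and pos == limit:
            continue
    limit = records
    return 3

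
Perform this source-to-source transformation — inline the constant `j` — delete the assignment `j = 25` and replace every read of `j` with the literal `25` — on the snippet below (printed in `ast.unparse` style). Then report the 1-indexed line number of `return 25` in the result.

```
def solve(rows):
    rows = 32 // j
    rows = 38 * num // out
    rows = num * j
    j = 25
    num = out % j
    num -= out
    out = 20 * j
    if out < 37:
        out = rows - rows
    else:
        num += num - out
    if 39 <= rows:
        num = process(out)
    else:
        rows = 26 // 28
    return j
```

Transformed code:
def solve(rows):
    rows = 32 // 25
    rows = 38 * num // out
    rows = num * 25
    num = out % 25
    num -= out
    out = 20 * 25
    if out < 37:
        out = rows - rows
    else:
        num += num - out
    if 39 <= rows:
        num = process(out)
    else:
        rows = 26 // 28
    return 25

16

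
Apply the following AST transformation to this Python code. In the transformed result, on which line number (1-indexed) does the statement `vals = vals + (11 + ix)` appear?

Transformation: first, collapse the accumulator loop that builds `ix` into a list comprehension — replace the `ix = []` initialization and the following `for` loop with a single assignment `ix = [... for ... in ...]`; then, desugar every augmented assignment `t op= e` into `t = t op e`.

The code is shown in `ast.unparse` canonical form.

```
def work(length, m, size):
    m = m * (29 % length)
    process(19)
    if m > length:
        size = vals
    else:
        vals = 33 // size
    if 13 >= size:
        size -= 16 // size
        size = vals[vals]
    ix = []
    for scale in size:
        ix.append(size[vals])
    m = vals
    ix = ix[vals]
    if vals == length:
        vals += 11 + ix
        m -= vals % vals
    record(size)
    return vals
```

Transformed code:
def work(length, m, size):
    m = m * (29 % length)
    process(19)
    if m > length:
        size = vals
    else:
        vals = 33 // size
    if 13 >= size:
        size = size - 16 // size
        size = vals[vals]
    ix = [size[vals] for scale in size]
    m = vals
    ix = ix[vals]
    if vals == length:
        vals = vals + (11 + ix)
        m = m - vals % vals
    record(size)
    return vals

15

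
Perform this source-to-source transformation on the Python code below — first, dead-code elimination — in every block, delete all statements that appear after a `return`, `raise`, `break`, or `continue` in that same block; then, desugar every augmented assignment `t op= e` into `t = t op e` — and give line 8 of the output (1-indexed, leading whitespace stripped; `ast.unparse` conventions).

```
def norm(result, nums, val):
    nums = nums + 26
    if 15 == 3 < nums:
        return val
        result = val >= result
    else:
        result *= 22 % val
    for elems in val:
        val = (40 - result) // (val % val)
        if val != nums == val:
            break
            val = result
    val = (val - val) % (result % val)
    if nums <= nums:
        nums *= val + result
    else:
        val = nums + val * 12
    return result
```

val = (40 - result) // (val % val)

Transformed code:
def norm(result, nums, val):
    nums = nums + 26
    if 15 == 3 < nums:
        return val
    else:
        result = result * (22 % val)
    for elems in val:
        val = (40 - result) // (val % val)
        if val != nums == val:
            break
    val = (val - val) % (result % val)
    if nums <= nums:
        nums = nums * (val + result)
    else:
        val = nums + val * 12
    return result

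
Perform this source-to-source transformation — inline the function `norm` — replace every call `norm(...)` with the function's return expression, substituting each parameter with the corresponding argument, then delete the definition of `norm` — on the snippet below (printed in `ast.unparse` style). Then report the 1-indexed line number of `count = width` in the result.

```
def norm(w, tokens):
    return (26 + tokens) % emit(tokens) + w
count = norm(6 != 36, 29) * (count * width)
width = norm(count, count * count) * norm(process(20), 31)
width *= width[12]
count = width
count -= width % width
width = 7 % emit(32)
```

4

Transformed code:
count = ((26 + 29) % emit(29) + (6 != 36)) * (count * width)
width = ((26 + count * count) % emit(count * count) + count) * ((26 + 31) % emit(31) + process(20))
width *= width[12]
count = width
count -= width % width
width = 7 % emit(32)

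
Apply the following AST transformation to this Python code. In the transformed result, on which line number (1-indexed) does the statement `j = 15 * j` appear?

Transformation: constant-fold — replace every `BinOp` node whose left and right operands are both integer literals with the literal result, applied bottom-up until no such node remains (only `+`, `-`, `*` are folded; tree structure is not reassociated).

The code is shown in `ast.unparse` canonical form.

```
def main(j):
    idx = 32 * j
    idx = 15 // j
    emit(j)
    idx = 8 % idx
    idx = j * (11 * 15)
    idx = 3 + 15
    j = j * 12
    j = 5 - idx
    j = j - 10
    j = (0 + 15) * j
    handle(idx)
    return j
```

Transformed code:
def main(j):
    idx = 32 * j
    idx = 15 // j
    emit(j)
    idx = 8 % idx
    idx = j * 165
    idx = 18
    j = j * 12
    j = 5 - idx
    j = j - 10
    j = 15 * j
    handle(idx)
    return j

11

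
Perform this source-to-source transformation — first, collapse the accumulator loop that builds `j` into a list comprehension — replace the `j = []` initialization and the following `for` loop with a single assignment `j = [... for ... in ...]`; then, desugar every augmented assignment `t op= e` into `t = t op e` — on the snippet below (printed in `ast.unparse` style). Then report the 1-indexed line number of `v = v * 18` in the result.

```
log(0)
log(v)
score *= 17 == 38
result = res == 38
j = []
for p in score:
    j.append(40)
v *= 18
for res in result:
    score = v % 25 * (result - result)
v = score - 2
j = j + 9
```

Transformed code:
log(0)
log(v)
score = score * (17 == 38)
result = res == 38
j = [40 for p in score]
v = v * 18
for res in result:
    score = v % 25 * (result - result)
v = score - 2
j = j + 9

6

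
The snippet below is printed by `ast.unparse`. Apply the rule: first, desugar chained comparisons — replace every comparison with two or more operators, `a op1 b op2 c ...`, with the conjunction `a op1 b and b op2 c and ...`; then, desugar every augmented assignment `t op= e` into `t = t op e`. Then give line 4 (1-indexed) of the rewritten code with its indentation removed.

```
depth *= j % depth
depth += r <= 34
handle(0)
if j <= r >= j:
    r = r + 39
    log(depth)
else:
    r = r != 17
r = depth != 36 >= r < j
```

if j <= r and r >= j:

Transformed code:
depth = depth * (j % depth)
depth = depth + (r <= 34)
handle(0)
if j <= r and r >= j:
    r = r + 39
    log(depth)
else:
    r = r != 17
r = depth != 36 and 36 >= r and (r < j)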